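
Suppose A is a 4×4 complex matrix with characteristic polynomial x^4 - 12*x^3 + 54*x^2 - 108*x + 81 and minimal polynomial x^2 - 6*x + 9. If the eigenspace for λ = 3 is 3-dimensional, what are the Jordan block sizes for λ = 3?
Block sizes for λ = 3: [2, 1, 1]

Step 1 — from the characteristic polynomial, algebraic multiplicity of λ = 3 is 4. From dim ker(A − (3)·I) = 3, there are exactly 3 Jordan blocks for λ = 3.
Step 2 — from the minimal polynomial, the factor (x − 3)^2 tells us the largest block for λ = 3 has size 2.
Step 3 — with total size 4, 3 blocks, and largest block 2, the block sizes (in nonincreasing order) are [2, 1, 1].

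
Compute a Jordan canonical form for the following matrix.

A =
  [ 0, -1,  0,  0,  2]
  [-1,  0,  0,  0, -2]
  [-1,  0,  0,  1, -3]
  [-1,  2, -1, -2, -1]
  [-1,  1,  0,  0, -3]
J_2(-1) ⊕ J_2(-1) ⊕ J_1(-1)

The characteristic polynomial is
  det(x·I − A) = x^5 + 5*x^4 + 10*x^3 + 10*x^2 + 5*x + 1 = (x + 1)^5

Eigenvalues and multiplicities (the geometric multiplicity of λ is n − rank(A − λI), which equals the number of Jordan blocks for λ):
  λ = -1: algebraic multiplicity = 5, geometric multiplicity = 3

Determining the block sizes for each eigenvalue:
  λ = -1: with am = 5 and gm = 3, the partition is not yet determined (e.g. several partitions of 5 into 3 parts exist). Let N = A − (-1)·I. Computing rank(N^1) = 2, rank(N^2) = 0; the number of blocks of size ≥ j is rank(N^{j−1}) − rank(N^j), giving [3, 2]. So we have 2 block(s) of size 2, 1 block(s) of size 1 → block sizes [2, 2, 1]

Assembling the blocks gives a Jordan form
J =
  [-1,  1,  0,  0,  0]
  [ 0, -1,  0,  0,  0]
  [ 0,  0, -1,  1,  0]
  [ 0,  0,  0, -1,  0]
  [ 0,  0,  0,  0, -1]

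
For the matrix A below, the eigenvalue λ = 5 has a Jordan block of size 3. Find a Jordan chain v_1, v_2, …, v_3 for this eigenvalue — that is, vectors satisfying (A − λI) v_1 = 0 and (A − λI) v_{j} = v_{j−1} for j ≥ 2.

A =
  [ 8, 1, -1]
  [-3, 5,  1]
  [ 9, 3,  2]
A Jordan chain for λ = 5 of length 3:
v_1 = (-3, 0, -9)ᵀ
v_2 = (3, -3, 9)ᵀ
v_3 = (1, 0, 0)ᵀ

Let N = A − (5)·I. We want v_3 with N^3 v_3 = 0 but N^2 v_3 ≠ 0; then v_{j-1} := N · v_j for j = 3, …, 2.

Pick v_3 = (1, 0, 0)ᵀ.
Then v_2 = N · v_3 = (3, -3, 9)ᵀ.
Then v_1 = N · v_2 = (-3, 0, -9)ᵀ.

Sanity check: (A − (5)·I) v_1 = (0, 0, 0)ᵀ = 0. ✓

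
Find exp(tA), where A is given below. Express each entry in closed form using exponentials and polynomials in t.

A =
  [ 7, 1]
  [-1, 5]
e^{tA} =
  [t*exp(6*t) + exp(6*t), t*exp(6*t)]
  [-t*exp(6*t), -t*exp(6*t) + exp(6*t)]

Strategy: write A = P · J · P⁻¹ where J is a Jordan canonical form, so e^{tA} = P · e^{tJ} · P⁻¹, and e^{tJ} can be computed block-by-block.

A has Jordan form
J =
  [6, 1]
  [0, 6]
(up to reordering of blocks).

Per-block formulas:
  For a 2×2 Jordan block J_2(6): exp(t · J_2(6)) = e^(6t)·(I + t·N), where N is the 2×2 nilpotent shift.

After assembling e^{tJ} and conjugating by P, we get:

e^{tA} =
  [t*exp(6*t) + exp(6*t), t*exp(6*t)]
  [-t*exp(6*t), -t*exp(6*t) + exp(6*t)]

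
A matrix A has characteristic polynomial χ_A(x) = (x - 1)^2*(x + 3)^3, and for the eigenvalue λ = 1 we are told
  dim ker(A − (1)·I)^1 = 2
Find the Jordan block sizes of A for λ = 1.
Block sizes for λ = 1: [1, 1]

From the dimensions of kernels of powers, the number of Jordan blocks of size at least j is d_j − d_{j−1} where d_j = dim ker(N^j) (with d_0 = 0). Computing the differences gives [2].
The number of blocks of size exactly k is (#blocks of size ≥ k) − (#blocks of size ≥ k + 1), so the partition is: 2 block(s) of size 1.
In nonincreasing order the block sizes are [1, 1].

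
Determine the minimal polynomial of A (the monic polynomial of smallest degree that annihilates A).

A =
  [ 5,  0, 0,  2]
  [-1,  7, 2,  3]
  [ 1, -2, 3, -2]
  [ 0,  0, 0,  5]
x^2 - 10*x + 25

The characteristic polynomial is χ_A(x) = (x - 5)^4, so the eigenvalues are known. The minimal polynomial is
  m_A(x) = Π_λ (x − λ)^{k_λ}
where k_λ is the size of the *largest* Jordan block for λ (equivalently, the smallest k with (A − λI)^k v = 0 for every generalised eigenvector v of λ).

  λ = 5: largest Jordan block has size 2, contributing (x − 5)^2

So m_A(x) = (x - 5)^2 = x^2 - 10*x + 25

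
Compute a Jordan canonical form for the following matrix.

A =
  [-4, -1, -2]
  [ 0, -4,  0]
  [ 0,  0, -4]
J_2(-4) ⊕ J_1(-4)

The characteristic polynomial is
  det(x·I − A) = x^3 + 12*x^2 + 48*x + 64 = (x + 4)^3

Eigenvalues and multiplicities (the geometric multiplicity of λ is n − rank(A − λI), which equals the number of Jordan blocks for λ):
  λ = -4: algebraic multiplicity = 3, geometric multiplicity = 2

Determining the block sizes for each eigenvalue:
  λ = -4: 2 blocks summing to 3 forces exactly one block of size 2 and the rest size 1 → block sizes [2, 1]

Assembling the blocks gives a Jordan form
J =
  [-4,  1,  0]
  [ 0, -4,  0]
  [ 0,  0, -4]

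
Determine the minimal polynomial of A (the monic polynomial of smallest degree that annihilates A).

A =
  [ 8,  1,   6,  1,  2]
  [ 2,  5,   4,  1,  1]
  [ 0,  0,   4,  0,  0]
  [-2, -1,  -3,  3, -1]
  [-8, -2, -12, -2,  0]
x^3 - 12*x^2 + 48*x - 64

The characteristic polynomial is χ_A(x) = (x - 4)^5, so the eigenvalues are known. The minimal polynomial is
  m_A(x) = Π_λ (x − λ)^{k_λ}
where k_λ is the size of the *largest* Jordan block for λ (equivalently, the smallest k with (A − λI)^k v = 0 for every generalised eigenvector v of λ).

  λ = 4: largest Jordan block has size 3, contributing (x − 4)^3

So m_A(x) = (x - 4)^3 = x^3 - 12*x^2 + 48*x - 64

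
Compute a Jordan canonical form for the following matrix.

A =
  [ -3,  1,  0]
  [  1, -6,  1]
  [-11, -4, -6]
J_3(-5)

The characteristic polynomial is
  det(x·I − A) = x^3 + 15*x^2 + 75*x + 125 = (x + 5)^3

Eigenvalues and multiplicities (the geometric multiplicity of λ is n − rank(A − λI), which equals the number of Jordan blocks for λ):
  λ = -5: algebraic multiplicity = 3, geometric multiplicity = 1

Determining the block sizes for each eigenvalue:
  λ = -5: one block (gm = 1), so the single block has size am = 3 → block sizes [3]

Assembling the blocks gives a Jordan form
J =
  [-5,  1,  0]
  [ 0, -5,  1]
  [ 0,  0, -5]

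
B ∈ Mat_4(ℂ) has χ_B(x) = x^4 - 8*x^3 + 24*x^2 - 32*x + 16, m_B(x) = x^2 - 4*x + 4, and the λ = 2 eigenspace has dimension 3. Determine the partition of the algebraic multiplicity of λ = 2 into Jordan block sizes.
Block sizes for λ = 2: [2, 1, 1]

Step 1 — from the characteristic polynomial, algebraic multiplicity of λ = 2 is 4. From dim ker(B − (2)·I) = 3, there are exactly 3 Jordan blocks for λ = 2.
Step 2 — from the minimal polynomial, the factor (x − 2)^2 tells us the largest block for λ = 2 has size 2.
Step 3 — with total size 4, 3 blocks, and largest block 2, the block sizes (in nonincreasing order) are [2, 1, 1].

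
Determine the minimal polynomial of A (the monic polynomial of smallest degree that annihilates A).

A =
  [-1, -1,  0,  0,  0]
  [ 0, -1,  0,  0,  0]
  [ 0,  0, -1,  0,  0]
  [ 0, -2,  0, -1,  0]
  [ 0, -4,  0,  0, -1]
x^2 + 2*x + 1

The characteristic polynomial is χ_A(x) = (x + 1)^5, so the eigenvalues are known. The minimal polynomial is
  m_A(x) = Π_λ (x − λ)^{k_λ}
where k_λ is the size of the *largest* Jordan block for λ (equivalently, the smallest k with (A − λI)^k v = 0 for every generalised eigenvector v of λ).

  λ = -1: largest Jordan block has size 2, contributing (x + 1)^2

So m_A(x) = (x + 1)^2 = x^2 + 2*x + 1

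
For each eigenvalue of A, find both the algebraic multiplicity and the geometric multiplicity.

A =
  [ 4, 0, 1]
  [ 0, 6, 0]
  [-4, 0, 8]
λ = 6: alg = 3, geom = 2

Step 1 — factor the characteristic polynomial to read off the algebraic multiplicities:
  χ_A(x) = (x - 6)^3

Step 2 — compute geometric multiplicities via the rank-nullity identity g(λ) = n − rank(A − λI):
  rank(A − (6)·I) = 1, so dim ker(A − (6)·I) = n − 1 = 2

Summary:
  λ = 6: algebraic multiplicity = 3, geometric multiplicity = 2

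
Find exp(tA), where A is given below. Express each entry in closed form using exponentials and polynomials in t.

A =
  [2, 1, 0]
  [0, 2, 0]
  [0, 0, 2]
e^{tA} =
  [exp(2*t), t*exp(2*t), 0]
  [0, exp(2*t), 0]
  [0, 0, exp(2*t)]

Strategy: write A = P · J · P⁻¹ where J is a Jordan canonical form, so e^{tA} = P · e^{tJ} · P⁻¹, and e^{tJ} can be computed block-by-block.

A has Jordan form
J =
  [2, 1, 0]
  [0, 2, 0]
  [0, 0, 2]
(up to reordering of blocks).

Per-block formulas:
  For a 1×1 block at λ = 2: exp(t · [2]) = [e^(2t)].
  For a 2×2 Jordan block J_2(2): exp(t · J_2(2)) = e^(2t)·(I + t·N), where N is the 2×2 nilpotent shift.

After assembling e^{tJ} and conjugating by P, we get:

e^{tA} =
  [exp(2*t), t*exp(2*t), 0]
  [0, exp(2*t), 0]
  [0, 0, exp(2*t)]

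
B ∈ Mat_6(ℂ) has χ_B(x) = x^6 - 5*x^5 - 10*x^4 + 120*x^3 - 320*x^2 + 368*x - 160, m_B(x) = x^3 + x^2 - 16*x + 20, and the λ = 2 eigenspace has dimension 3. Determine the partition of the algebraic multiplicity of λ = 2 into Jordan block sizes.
Block sizes for λ = 2: [2, 2, 1]

Step 1 — from the characteristic polynomial, algebraic multiplicity of λ = 2 is 5. From dim ker(B − (2)·I) = 3, there are exactly 3 Jordan blocks for λ = 2.
Step 2 — from the minimal polynomial, the factor (x − 2)^2 tells us the largest block for λ = 2 has size 2.
Step 3 — with total size 5, 3 blocks, and largest block 2, the block sizes (in nonincreasing order) are [2, 2, 1].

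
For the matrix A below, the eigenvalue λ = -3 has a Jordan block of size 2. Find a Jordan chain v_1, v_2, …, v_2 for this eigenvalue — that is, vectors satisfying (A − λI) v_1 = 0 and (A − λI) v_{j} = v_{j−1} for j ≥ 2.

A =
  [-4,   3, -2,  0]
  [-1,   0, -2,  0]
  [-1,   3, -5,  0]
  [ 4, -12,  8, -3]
A Jordan chain for λ = -3 of length 2:
v_1 = (-1, -1, -1, 4)ᵀ
v_2 = (1, 0, 0, 0)ᵀ

Let N = A − (-3)·I. We want v_2 with N^2 v_2 = 0 but N^1 v_2 ≠ 0; then v_{j-1} := N · v_j for j = 2, …, 2.

Pick v_2 = (1, 0, 0, 0)ᵀ.
Then v_1 = N · v_2 = (-1, -1, -1, 4)ᵀ.

Sanity check: (A − (-3)·I) v_1 = (0, 0, 0, 0)ᵀ = 0. ✓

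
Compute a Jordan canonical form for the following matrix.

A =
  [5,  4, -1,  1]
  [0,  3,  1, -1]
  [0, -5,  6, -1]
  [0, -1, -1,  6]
J_3(5) ⊕ J_1(5)

The characteristic polynomial is
  det(x·I − A) = x^4 - 20*x^3 + 150*x^2 - 500*x + 625 = (x - 5)^4

Eigenvalues and multiplicities (the geometric multiplicity of λ is n − rank(A − λI), which equals the number of Jordan blocks for λ):
  λ = 5: algebraic multiplicity = 4, geometric multiplicity = 2

Determining the block sizes for each eigenvalue:
  λ = 5: with am = 4 and gm = 2, the partition is not yet determined (e.g. several partitions of 4 into 2 parts exist). Let N = A − (5)·I. Computing rank(N^1) = 2, rank(N^2) = 1, rank(N^3) = 0; the number of blocks of size ≥ j is rank(N^{j−1}) − rank(N^j), giving [2, 1, 1]. So we have 1 block(s) of size 3, 1 block(s) of size 1 → block sizes [3, 1]

Assembling the blocks gives a Jordan form
J =
  [5, 1, 0, 0]
  [0, 5, 1, 0]
  [0, 0, 5, 0]
  [0, 0, 0, 5]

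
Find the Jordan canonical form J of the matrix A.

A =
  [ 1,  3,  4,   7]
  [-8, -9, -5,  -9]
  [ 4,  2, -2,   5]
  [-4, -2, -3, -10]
J_2(-5) ⊕ J_2(-5)

The characteristic polynomial is
  det(x·I − A) = x^4 + 20*x^3 + 150*x^2 + 500*x + 625 = (x + 5)^4

Eigenvalues and multiplicities (the geometric multiplicity of λ is n − rank(A − λI), which equals the number of Jordan blocks for λ):
  λ = -5: algebraic multiplicity = 4, geometric multiplicity = 2

Determining the block sizes for each eigenvalue:
  λ = -5: with am = 4 and gm = 2, the partition is not yet determined (e.g. several partitions of 4 into 2 parts exist). Let N = A − (-5)·I. Computing rank(N^1) = 2, rank(N^2) = 0; the number of blocks of size ≥ j is rank(N^{j−1}) − rank(N^j), giving [2, 2]. So we have 2 block(s) of size 2 → block sizes [2, 2]

Assembling the blocks gives a Jordan form
J =
  [-5,  1,  0,  0]
  [ 0, -5,  0,  0]
  [ 0,  0, -5,  1]
  [ 0,  0,  0, -5]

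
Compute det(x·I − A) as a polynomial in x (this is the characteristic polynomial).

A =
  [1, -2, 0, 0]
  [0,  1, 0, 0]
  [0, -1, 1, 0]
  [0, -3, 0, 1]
x^4 - 4*x^3 + 6*x^2 - 4*x + 1

Expanding det(x·I − A) (e.g. by cofactor expansion or by noting that A is similar to its Jordan form J, which has the same characteristic polynomial as A) gives
  χ_A(x) = x^4 - 4*x^3 + 6*x^2 - 4*x + 1
which factors as (x - 1)^4. The eigenvalues (with algebraic multiplicities) are λ = 1 with multiplicity 4.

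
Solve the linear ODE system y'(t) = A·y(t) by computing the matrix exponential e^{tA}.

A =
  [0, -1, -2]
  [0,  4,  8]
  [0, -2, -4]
e^{tA} =
  [1, -t, -2*t]
  [0, 4*t + 1, 8*t]
  [0, -2*t, 1 - 4*t]

Strategy: write A = P · J · P⁻¹ where J is a Jordan canonical form, so e^{tA} = P · e^{tJ} · P⁻¹, and e^{tJ} can be computed block-by-block.

A has Jordan form
J =
  [0, 1, 0]
  [0, 0, 0]
  [0, 0, 0]
(up to reordering of blocks).

Per-block formulas:
  For a 2×2 Jordan block J_2(0): exp(t · J_2(0)) = e^(0t)·(I + t·N), where N is the 2×2 nilpotent shift.
  For a 1×1 block at λ = 0: exp(t · [0]) = [e^(0t)].

After assembling e^{tJ} and conjugating by P, we get:

e^{tA} =
  [1, -t, -2*t]
  [0, 4*t + 1, 8*t]
  [0, -2*t, 1 - 4*t]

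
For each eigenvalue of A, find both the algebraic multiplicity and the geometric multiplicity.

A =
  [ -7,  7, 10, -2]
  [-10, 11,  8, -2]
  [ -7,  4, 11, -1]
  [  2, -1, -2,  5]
λ = 5: alg = 4, geom = 2

Step 1 — factor the characteristic polynomial to read off the algebraic multiplicities:
  χ_A(x) = (x - 5)^4

Step 2 — compute geometric multiplicities via the rank-nullity identity g(λ) = n − rank(A − λI):
  rank(A − (5)·I) = 2, so dim ker(A − (5)·I) = n − 2 = 2

Summary:
  λ = 5: algebraic multiplicity = 4, geometric multiplicity = 2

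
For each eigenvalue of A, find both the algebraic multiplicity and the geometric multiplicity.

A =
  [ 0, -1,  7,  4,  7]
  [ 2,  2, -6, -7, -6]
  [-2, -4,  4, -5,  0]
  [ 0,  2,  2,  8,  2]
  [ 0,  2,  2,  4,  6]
λ = 4: alg = 5, geom = 3

Step 1 — factor the characteristic polynomial to read off the algebraic multiplicities:
  χ_A(x) = (x - 4)^5

Step 2 — compute geometric multiplicities via the rank-nullity identity g(λ) = n − rank(A − λI):
  rank(A − (4)·I) = 2, so dim ker(A − (4)·I) = n − 2 = 3

Summary:
  λ = 4: algebraic multiplicity = 5, geometric multiplicity = 3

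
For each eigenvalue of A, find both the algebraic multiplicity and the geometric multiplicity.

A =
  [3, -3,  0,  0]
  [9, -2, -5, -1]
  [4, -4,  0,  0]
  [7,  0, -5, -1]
λ = 0: alg = 4, geom = 2

Step 1 — factor the characteristic polynomial to read off the algebraic multiplicities:
  χ_A(x) = x^4

Step 2 — compute geometric multiplicities via the rank-nullity identity g(λ) = n − rank(A − λI):
  rank(A − (0)·I) = 2, so dim ker(A − (0)·I) = n − 2 = 2

Summary:
  λ = 0: algebraic multiplicity = 4, geometric multiplicity = 2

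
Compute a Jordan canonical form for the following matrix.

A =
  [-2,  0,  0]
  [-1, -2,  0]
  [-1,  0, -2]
J_2(-2) ⊕ J_1(-2)

The characteristic polynomial is
  det(x·I − A) = x^3 + 6*x^2 + 12*x + 8 = (x + 2)^3

Eigenvalues and multiplicities (the geometric multiplicity of λ is n − rank(A − λI), which equals the number of Jordan blocks for λ):
  λ = -2: algebraic multiplicity = 3, geometric multiplicity = 2

Determining the block sizes for each eigenvalue:
  λ = -2: 2 blocks summing to 3 forces exactly one block of size 2 and the rest size 1 → block sizes [2, 1]

Assembling the blocks gives a Jordan form
J =
  [-2,  1,  0]
  [ 0, -2,  0]
  [ 0,  0, -2]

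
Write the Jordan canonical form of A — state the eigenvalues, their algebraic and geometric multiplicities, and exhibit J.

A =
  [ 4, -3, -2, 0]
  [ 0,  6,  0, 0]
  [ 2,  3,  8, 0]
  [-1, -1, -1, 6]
J_2(6) ⊕ J_2(6)

The characteristic polynomial is
  det(x·I − A) = x^4 - 24*x^3 + 216*x^2 - 864*x + 1296 = (x - 6)^4

Eigenvalues and multiplicities (the geometric multiplicity of λ is n − rank(A − λI), which equals the number of Jordan blocks for λ):
  λ = 6: algebraic multiplicity = 4, geometric multiplicity = 2

Determining the block sizes for each eigenvalue:
  λ = 6: with am = 4 and gm = 2, the partition is not yet determined (e.g. several partitions of 4 into 2 parts exist). Let N = A − (6)·I. Computing rank(N^1) = 2, rank(N^2) = 0; the number of blocks of size ≥ j is rank(N^{j−1}) − rank(N^j), giving [2, 2]. So we have 2 block(s) of size 2 → block sizes [2, 2]

Assembling the blocks gives a Jordan form
J =
  [6, 1, 0, 0]
  [0, 6, 0, 0]
  [0, 0, 6, 1]
  [0, 0, 0, 6]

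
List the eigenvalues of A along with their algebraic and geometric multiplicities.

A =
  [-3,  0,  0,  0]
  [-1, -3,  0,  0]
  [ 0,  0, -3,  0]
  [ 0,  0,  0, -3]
λ = -3: alg = 4, geom = 3

Step 1 — factor the characteristic polynomial to read off the algebraic multiplicities:
  χ_A(x) = (x + 3)^4

Step 2 — compute geometric multiplicities via the rank-nullity identity g(λ) = n − rank(A − λI):
  rank(A − (-3)·I) = 1, so dim ker(A − (-3)·I) = n − 1 = 3

Summary:
  λ = -3: algebraic multiplicity = 4, geometric multiplicity = 3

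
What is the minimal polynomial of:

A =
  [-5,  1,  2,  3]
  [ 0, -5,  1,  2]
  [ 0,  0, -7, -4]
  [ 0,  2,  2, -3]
x^3 + 15*x^2 + 75*x + 125

The characteristic polynomial is χ_A(x) = (x + 5)^4, so the eigenvalues are known. The minimal polynomial is
  m_A(x) = Π_λ (x − λ)^{k_λ}
where k_λ is the size of the *largest* Jordan block for λ (equivalently, the smallest k with (A − λI)^k v = 0 for every generalised eigenvector v of λ).

  λ = -5: largest Jordan block has size 3, contributing (x + 5)^3

So m_A(x) = (x + 5)^3 = x^3 + 15*x^2 + 75*x + 125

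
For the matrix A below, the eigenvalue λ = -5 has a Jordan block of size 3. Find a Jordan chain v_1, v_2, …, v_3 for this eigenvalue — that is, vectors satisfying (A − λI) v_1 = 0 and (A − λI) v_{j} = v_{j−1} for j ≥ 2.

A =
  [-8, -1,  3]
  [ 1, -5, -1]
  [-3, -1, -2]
A Jordan chain for λ = -5 of length 3:
v_1 = (-1, 0, -1)ᵀ
v_2 = (-3, 1, -3)ᵀ
v_3 = (1, 0, 0)ᵀ

Let N = A − (-5)·I. We want v_3 with N^3 v_3 = 0 but N^2 v_3 ≠ 0; then v_{j-1} := N · v_j for j = 3, …, 2.

Pick v_3 = (1, 0, 0)ᵀ.
Then v_2 = N · v_3 = (-3, 1, -3)ᵀ.
Then v_1 = N · v_2 = (-1, 0, -1)ᵀ.

Sanity check: (A − (-5)·I) v_1 = (0, 0, 0)ᵀ = 0. ✓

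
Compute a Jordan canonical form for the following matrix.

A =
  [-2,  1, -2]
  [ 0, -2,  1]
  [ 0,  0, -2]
J_3(-2)

The characteristic polynomial is
  det(x·I − A) = x^3 + 6*x^2 + 12*x + 8 = (x + 2)^3

Eigenvalues and multiplicities (the geometric multiplicity of λ is n − rank(A − λI), which equals the number of Jordan blocks for λ):
  λ = -2: algebraic multiplicity = 3, geometric multiplicity = 1

Determining the block sizes for each eigenvalue:
  λ = -2: one block (gm = 1), so the single block has size am = 3 → block sizes [3]

Assembling the blocks gives a Jordan form
J =
  [-2,  1,  0]
  [ 0, -2,  1]
  [ 0,  0, -2]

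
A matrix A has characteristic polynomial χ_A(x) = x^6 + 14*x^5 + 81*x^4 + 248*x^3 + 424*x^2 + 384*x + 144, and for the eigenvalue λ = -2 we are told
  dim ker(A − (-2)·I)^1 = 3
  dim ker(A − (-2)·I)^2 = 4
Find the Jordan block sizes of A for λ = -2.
Block sizes for λ = -2: [2, 1, 1]

From the dimensions of kernels of powers, the number of Jordan blocks of size at least j is d_j − d_{j−1} where d_j = dim ker(N^j) (with d_0 = 0). Computing the differences gives [3, 1].
The number of blocks of size exactly k is (#blocks of size ≥ k) − (#blocks of size ≥ k + 1), so the partition is: 2 block(s) of size 1, 1 block(s) of size 2.
In nonincreasing order the block sizes are [2, 1, 1].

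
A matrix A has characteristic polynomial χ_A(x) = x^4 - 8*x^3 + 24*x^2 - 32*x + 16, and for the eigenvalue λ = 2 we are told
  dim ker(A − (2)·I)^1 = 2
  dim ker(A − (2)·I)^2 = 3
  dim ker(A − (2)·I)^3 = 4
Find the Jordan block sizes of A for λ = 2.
Block sizes for λ = 2: [3, 1]

From the dimensions of kernels of powers, the number of Jordan blocks of size at least j is d_j − d_{j−1} where d_j = dim ker(N^j) (with d_0 = 0). Computing the differences gives [2, 1, 1].
The number of blocks of size exactly k is (#blocks of size ≥ k) − (#blocks of size ≥ k + 1), so the partition is: 1 block(s) of size 1, 1 block(s) of size 3.
In nonincreasing order the block sizes are [3, 1].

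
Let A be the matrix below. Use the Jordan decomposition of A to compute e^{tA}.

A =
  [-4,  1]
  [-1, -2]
e^{tA} =
  [-t*exp(-3*t) + exp(-3*t), t*exp(-3*t)]
  [-t*exp(-3*t), t*exp(-3*t) + exp(-3*t)]

Strategy: write A = P · J · P⁻¹ where J is a Jordan canonical form, so e^{tA} = P · e^{tJ} · P⁻¹, and e^{tJ} can be computed block-by-block.

A has Jordan form
J =
  [-3,  1]
  [ 0, -3]
(up to reordering of blocks).

Per-block formulas:
  For a 2×2 Jordan block J_2(-3): exp(t · J_2(-3)) = e^(-3t)·(I + t·N), where N is the 2×2 nilpotent shift.

After assembling e^{tJ} and conjugating by P, we get:

e^{tA} =
  [-t*exp(-3*t) + exp(-3*t), t*exp(-3*t)]
  [-t*exp(-3*t), t*exp(-3*t) + exp(-3*t)]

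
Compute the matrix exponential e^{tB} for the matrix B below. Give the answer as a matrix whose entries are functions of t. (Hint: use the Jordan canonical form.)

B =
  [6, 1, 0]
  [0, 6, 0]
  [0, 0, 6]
e^{tB} =
  [exp(6*t), t*exp(6*t), 0]
  [0, exp(6*t), 0]
  [0, 0, exp(6*t)]

Strategy: write B = P · J · P⁻¹ where J is a Jordan canonical form, so e^{tB} = P · e^{tJ} · P⁻¹, and e^{tJ} can be computed block-by-block.

B has Jordan form
J =
  [6, 1, 0]
  [0, 6, 0]
  [0, 0, 6]
(up to reordering of blocks).

Per-block formulas:
  For a 2×2 Jordan block J_2(6): exp(t · J_2(6)) = e^(6t)·(I + t·N), where N is the 2×2 nilpotent shift.
  For a 1×1 block at λ = 6: exp(t · [6]) = [e^(6t)].

After assembling e^{tJ} and conjugating by P, we get:

e^{tB} =
  [exp(6*t), t*exp(6*t), 0]
  [0, exp(6*t), 0]
  [0, 0, exp(6*t)]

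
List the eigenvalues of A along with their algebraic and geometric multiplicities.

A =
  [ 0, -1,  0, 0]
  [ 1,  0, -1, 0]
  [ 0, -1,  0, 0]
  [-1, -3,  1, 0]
λ = 0: alg = 4, geom = 2

Step 1 — factor the characteristic polynomial to read off the algebraic multiplicities:
  χ_A(x) = x^4

Step 2 — compute geometric multiplicities via the rank-nullity identity g(λ) = n − rank(A − λI):
  rank(A − (0)·I) = 2, so dim ker(A − (0)·I) = n − 2 = 2

Summary:
  λ = 0: algebraic multiplicity = 4, geometric multiplicity = 2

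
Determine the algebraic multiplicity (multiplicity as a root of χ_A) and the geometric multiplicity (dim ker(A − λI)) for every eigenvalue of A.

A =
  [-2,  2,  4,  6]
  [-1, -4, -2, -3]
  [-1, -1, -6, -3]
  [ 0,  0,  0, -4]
λ = -4: alg = 4, geom = 2

Step 1 — factor the characteristic polynomial to read off the algebraic multiplicities:
  χ_A(x) = (x + 4)^4

Step 2 — compute geometric multiplicities via the rank-nullity identity g(λ) = n − rank(A − λI):
  rank(A − (-4)·I) = 2, so dim ker(A − (-4)·I) = n − 2 = 2

Summary:
  λ = -4: algebraic multiplicity = 4, geometric multiplicity = 2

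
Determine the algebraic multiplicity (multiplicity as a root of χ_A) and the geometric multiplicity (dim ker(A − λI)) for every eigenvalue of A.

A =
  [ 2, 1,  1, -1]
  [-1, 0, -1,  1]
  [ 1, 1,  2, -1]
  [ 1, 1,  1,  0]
λ = 1: alg = 4, geom = 3

Step 1 — factor the characteristic polynomial to read off the algebraic multiplicities:
  χ_A(x) = (x - 1)^4

Step 2 — compute geometric multiplicities via the rank-nullity identity g(λ) = n − rank(A − λI):
  rank(A − (1)·I) = 1, so dim ker(A − (1)·I) = n − 1 = 3

Summary:
  λ = 1: algebraic multiplicity = 4, geometric multiplicity = 3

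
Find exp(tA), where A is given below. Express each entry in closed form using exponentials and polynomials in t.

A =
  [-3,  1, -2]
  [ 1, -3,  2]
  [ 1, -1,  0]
e^{tA} =
  [-t*exp(-2*t) + exp(-2*t), t*exp(-2*t), -2*t*exp(-2*t)]
  [t*exp(-2*t), -t*exp(-2*t) + exp(-2*t), 2*t*exp(-2*t)]
  [t*exp(-2*t), -t*exp(-2*t), 2*t*exp(-2*t) + exp(-2*t)]

Strategy: write A = P · J · P⁻¹ where J is a Jordan canonical form, so e^{tA} = P · e^{tJ} · P⁻¹, and e^{tJ} can be computed block-by-block.

A has Jordan form
J =
  [-2,  1,  0]
  [ 0, -2,  0]
  [ 0,  0, -2]
(up to reordering of blocks).

Per-block formulas:
  For a 1×1 block at λ = -2: exp(t · [-2]) = [e^(-2t)].
  For a 2×2 Jordan block J_2(-2): exp(t · J_2(-2)) = e^(-2t)·(I + t·N), where N is the 2×2 nilpotent shift.

After assembling e^{tJ} and conjugating by P, we get:

e^{tA} =
  [-t*exp(-2*t) + exp(-2*t), t*exp(-2*t), -2*t*exp(-2*t)]
  [t*exp(-2*t), -t*exp(-2*t) + exp(-2*t), 2*t*exp(-2*t)]
  [t*exp(-2*t), -t*exp(-2*t), 2*t*exp(-2*t) + exp(-2*t)]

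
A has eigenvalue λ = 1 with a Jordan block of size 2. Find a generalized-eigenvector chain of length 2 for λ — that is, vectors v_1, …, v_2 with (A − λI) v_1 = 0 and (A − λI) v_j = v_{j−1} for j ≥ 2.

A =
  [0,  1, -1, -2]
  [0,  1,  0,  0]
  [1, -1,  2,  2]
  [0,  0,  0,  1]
A Jordan chain for λ = 1 of length 2:
v_1 = (-1, 0, 1, 0)ᵀ
v_2 = (1, 0, 0, 0)ᵀ

Let N = A − (1)·I. We want v_2 with N^2 v_2 = 0 but N^1 v_2 ≠ 0; then v_{j-1} := N · v_j for j = 2, …, 2.

Pick v_2 = (1, 0, 0, 0)ᵀ.
Then v_1 = N · v_2 = (-1, 0, 1, 0)ᵀ.

Sanity check: (A − (1)·I) v_1 = (0, 0, 0, 0)ᵀ = 0. ✓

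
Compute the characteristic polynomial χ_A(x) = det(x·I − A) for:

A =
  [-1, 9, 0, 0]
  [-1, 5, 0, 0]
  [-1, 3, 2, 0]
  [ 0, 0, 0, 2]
x^4 - 8*x^3 + 24*x^2 - 32*x + 16

Expanding det(x·I − A) (e.g. by cofactor expansion or by noting that A is similar to its Jordan form J, which has the same characteristic polynomial as A) gives
  χ_A(x) = x^4 - 8*x^3 + 24*x^2 - 32*x + 16
which factors as (x - 2)^4. The eigenvalues (with algebraic multiplicities) are λ = 2 with multiplicity 4.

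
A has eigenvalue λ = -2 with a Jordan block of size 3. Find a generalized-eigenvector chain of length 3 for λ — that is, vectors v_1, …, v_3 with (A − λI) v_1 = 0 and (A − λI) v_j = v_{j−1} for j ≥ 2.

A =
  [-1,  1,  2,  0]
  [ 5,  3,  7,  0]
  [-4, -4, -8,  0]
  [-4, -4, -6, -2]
A Jordan chain for λ = -2 of length 3:
v_1 = (-2, 2, 0, 0)ᵀ
v_2 = (1, 5, -4, -4)ᵀ
v_3 = (1, 0, 0, 0)ᵀ

Let N = A − (-2)·I. We want v_3 with N^3 v_3 = 0 but N^2 v_3 ≠ 0; then v_{j-1} := N · v_j for j = 3, …, 2.

Pick v_3 = (1, 0, 0, 0)ᵀ.
Then v_2 = N · v_3 = (1, 5, -4, -4)ᵀ.
Then v_1 = N · v_2 = (-2, 2, 0, 0)ᵀ.

Sanity check: (A − (-2)·I) v_1 = (0, 0, 0, 0)ᵀ = 0. ✓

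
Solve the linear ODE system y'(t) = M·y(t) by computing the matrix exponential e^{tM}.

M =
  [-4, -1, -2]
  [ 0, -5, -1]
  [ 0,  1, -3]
e^{tM} =
  [exp(-4*t), -t^2*exp(-4*t)/2 - t*exp(-4*t), -t^2*exp(-4*t)/2 - 2*t*exp(-4*t)]
  [0, -t*exp(-4*t) + exp(-4*t), -t*exp(-4*t)]
  [0, t*exp(-4*t), t*exp(-4*t) + exp(-4*t)]

Strategy: write M = P · J · P⁻¹ where J is a Jordan canonical form, so e^{tM} = P · e^{tJ} · P⁻¹, and e^{tJ} can be computed block-by-block.

M has Jordan form
J =
  [-4,  1,  0]
  [ 0, -4,  1]
  [ 0,  0, -4]
(up to reordering of blocks).

Per-block formulas:
  For a 3×3 Jordan block J_3(-4): exp(t · J_3(-4)) = e^(-4t)·(I + t·N + (t^2/2)·N^2), where N is the 3×3 nilpotent shift.

After assembling e^{tJ} and conjugating by P, we get:

e^{tM} =
  [exp(-4*t), -t^2*exp(-4*t)/2 - t*exp(-4*t), -t^2*exp(-4*t)/2 - 2*t*exp(-4*t)]
  [0, -t*exp(-4*t) + exp(-4*t), -t*exp(-4*t)]
  [0, t*exp(-4*t), t*exp(-4*t) + exp(-4*t)]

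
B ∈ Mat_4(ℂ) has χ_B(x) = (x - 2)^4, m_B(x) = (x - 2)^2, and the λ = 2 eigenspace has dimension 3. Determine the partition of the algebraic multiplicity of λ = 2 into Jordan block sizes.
Block sizes for λ = 2: [2, 1, 1]

Step 1 — from the characteristic polynomial, algebraic multiplicity of λ = 2 is 4. From dim ker(B − (2)·I) = 3, there are exactly 3 Jordan blocks for λ = 2.
Step 2 — from the minimal polynomial, the factor (x − 2)^2 tells us the largest block for λ = 2 has size 2.
Step 3 — with total size 4, 3 blocks, and largest block 2, the block sizes (in nonincreasing order) are [2, 1, 1].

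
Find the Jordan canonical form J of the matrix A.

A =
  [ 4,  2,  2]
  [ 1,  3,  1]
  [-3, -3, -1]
J_2(2) ⊕ J_1(2)

The characteristic polynomial is
  det(x·I − A) = x^3 - 6*x^2 + 12*x - 8 = (x - 2)^3

Eigenvalues and multiplicities (the geometric multiplicity of λ is n − rank(A − λI), which equals the number of Jordan blocks for λ):
  λ = 2: algebraic multiplicity = 3, geometric multiplicity = 2

Determining the block sizes for each eigenvalue:
  λ = 2: 2 blocks summing to 3 forces exactly one block of size 2 and the rest size 1 → block sizes [2, 1]

Assembling the blocks gives a Jordan form
J =
  [2, 1, 0]
  [0, 2, 0]
  [0, 0, 2]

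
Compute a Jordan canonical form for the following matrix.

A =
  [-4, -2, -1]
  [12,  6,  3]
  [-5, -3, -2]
J_3(0)

The characteristic polynomial is
  det(x·I − A) = x^3

Eigenvalues and multiplicities (the geometric multiplicity of λ is n − rank(A − λI), which equals the number of Jordan blocks for λ):
  λ = 0: algebraic multiplicity = 3, geometric multiplicity = 1

Determining the block sizes for each eigenvalue:
  λ = 0: one block (gm = 1), so the single block has size am = 3 → block sizes [3]

Assembling the blocks gives a Jordan form
J =
  [0, 1, 0]
  [0, 0, 1]
  [0, 0, 0]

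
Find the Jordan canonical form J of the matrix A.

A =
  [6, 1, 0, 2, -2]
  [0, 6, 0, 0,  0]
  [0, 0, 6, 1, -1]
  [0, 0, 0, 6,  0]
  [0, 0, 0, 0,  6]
J_2(6) ⊕ J_2(6) ⊕ J_1(6)

The characteristic polynomial is
  det(x·I − A) = x^5 - 30*x^4 + 360*x^3 - 2160*x^2 + 6480*x - 7776 = (x - 6)^5

Eigenvalues and multiplicities (the geometric multiplicity of λ is n − rank(A − λI), which equals the number of Jordan blocks for λ):
  λ = 6: algebraic multiplicity = 5, geometric multiplicity = 3

Determining the block sizes for each eigenvalue:
  λ = 6: with am = 5 and gm = 3, the partition is not yet determined (e.g. several partitions of 5 into 3 parts exist). Let N = A − (6)·I. Computing rank(N^1) = 2, rank(N^2) = 0; the number of blocks of size ≥ j is rank(N^{j−1}) − rank(N^j), giving [3, 2]. So we have 2 block(s) of size 2, 1 block(s) of size 1 → block sizes [2, 2, 1]

Assembling the blocks gives a Jordan form
J =
  [6, 1, 0, 0, 0]
  [0, 6, 0, 0, 0]
  [0, 0, 6, 1, 0]
  [0, 0, 0, 6, 0]
  [0, 0, 0, 0, 6]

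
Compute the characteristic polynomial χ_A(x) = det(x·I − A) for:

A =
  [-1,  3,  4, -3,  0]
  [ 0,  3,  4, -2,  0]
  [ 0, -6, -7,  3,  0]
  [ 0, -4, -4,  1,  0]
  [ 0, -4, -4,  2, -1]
x^5 + 5*x^4 + 10*x^3 + 10*x^2 + 5*x + 1

Expanding det(x·I − A) (e.g. by cofactor expansion or by noting that A is similar to its Jordan form J, which has the same characteristic polynomial as A) gives
  χ_A(x) = x^5 + 5*x^4 + 10*x^3 + 10*x^2 + 5*x + 1
which factors as (x + 1)^5. The eigenvalues (with algebraic multiplicities) are λ = -1 with multiplicity 5.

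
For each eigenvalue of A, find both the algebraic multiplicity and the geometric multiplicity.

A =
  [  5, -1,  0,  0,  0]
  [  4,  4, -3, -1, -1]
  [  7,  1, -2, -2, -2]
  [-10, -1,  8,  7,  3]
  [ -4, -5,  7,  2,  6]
λ = 4: alg = 5, geom = 2

Step 1 — factor the characteristic polynomial to read off the algebraic multiplicities:
  χ_A(x) = (x - 4)^5

Step 2 — compute geometric multiplicities via the rank-nullity identity g(λ) = n − rank(A − λI):
  rank(A − (4)·I) = 3, so dim ker(A − (4)·I) = n − 3 = 2

Summary:
  λ = 4: algebraic multiplicity = 5, geometric multiplicity = 2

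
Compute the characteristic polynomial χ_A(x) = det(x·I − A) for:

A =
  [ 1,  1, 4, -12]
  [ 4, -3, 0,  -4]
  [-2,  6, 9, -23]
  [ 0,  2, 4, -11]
x^4 + 4*x^3 + 6*x^2 + 4*x + 1

Expanding det(x·I − A) (e.g. by cofactor expansion or by noting that A is similar to its Jordan form J, which has the same characteristic polynomial as A) gives
  χ_A(x) = x^4 + 4*x^3 + 6*x^2 + 4*x + 1
which factors as (x + 1)^4. The eigenvalues (with algebraic multiplicities) are λ = -1 with multiplicity 4.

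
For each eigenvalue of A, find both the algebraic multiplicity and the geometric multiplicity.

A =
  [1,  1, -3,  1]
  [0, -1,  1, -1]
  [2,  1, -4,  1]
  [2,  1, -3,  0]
λ = -1: alg = 4, geom = 2

Step 1 — factor the characteristic polynomial to read off the algebraic multiplicities:
  χ_A(x) = (x + 1)^4

Step 2 — compute geometric multiplicities via the rank-nullity identity g(λ) = n − rank(A − λI):
  rank(A − (-1)·I) = 2, so dim ker(A − (-1)·I) = n − 2 = 2

Summary:
  λ = -1: algebraic multiplicity = 4, geometric multiplicity = 2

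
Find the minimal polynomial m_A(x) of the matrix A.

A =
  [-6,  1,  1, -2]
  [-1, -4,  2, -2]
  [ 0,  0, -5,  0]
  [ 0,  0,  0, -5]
x^3 + 15*x^2 + 75*x + 125

The characteristic polynomial is χ_A(x) = (x + 5)^4, so the eigenvalues are known. The minimal polynomial is
  m_A(x) = Π_λ (x − λ)^{k_λ}
where k_λ is the size of the *largest* Jordan block for λ (equivalently, the smallest k with (A − λI)^k v = 0 for every generalised eigenvector v of λ).

  λ = -5: largest Jordan block has size 3, contributing (x + 5)^3

So m_A(x) = (x + 5)^3 = x^3 + 15*x^2 + 75*x + 125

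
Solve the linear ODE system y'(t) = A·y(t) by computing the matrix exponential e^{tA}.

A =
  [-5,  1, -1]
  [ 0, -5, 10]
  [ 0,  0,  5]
e^{tA} =
  [exp(-5*t), t*exp(-5*t), -t*exp(-5*t)]
  [0, exp(-5*t), exp(5*t) - exp(-5*t)]
  [0, 0, exp(5*t)]

Strategy: write A = P · J · P⁻¹ where J is a Jordan canonical form, so e^{tA} = P · e^{tJ} · P⁻¹, and e^{tJ} can be computed block-by-block.

A has Jordan form
J =
  [-5,  1, 0]
  [ 0, -5, 0]
  [ 0,  0, 5]
(up to reordering of blocks).

Per-block formulas:
  For a 1×1 block at λ = 5: exp(t · [5]) = [e^(5t)].
  For a 2×2 Jordan block J_2(-5): exp(t · J_2(-5)) = e^(-5t)·(I + t·N), where N is the 2×2 nilpotent shift.

After assembling e^{tJ} and conjugating by P, we get:

e^{tA} =
  [exp(-5*t), t*exp(-5*t), -t*exp(-5*t)]
  [0, exp(-5*t), exp(5*t) - exp(-5*t)]
  [0, 0, exp(5*t)]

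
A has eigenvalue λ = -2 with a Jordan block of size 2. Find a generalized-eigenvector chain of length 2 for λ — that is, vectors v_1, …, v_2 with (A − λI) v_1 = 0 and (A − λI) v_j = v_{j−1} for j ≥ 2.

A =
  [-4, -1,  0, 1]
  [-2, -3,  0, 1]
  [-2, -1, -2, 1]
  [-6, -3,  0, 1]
A Jordan chain for λ = -2 of length 2:
v_1 = (-2, -2, -2, -6)ᵀ
v_2 = (1, 0, 0, 0)ᵀ

Let N = A − (-2)·I. We want v_2 with N^2 v_2 = 0 but N^1 v_2 ≠ 0; then v_{j-1} := N · v_j for j = 2, …, 2.

Pick v_2 = (1, 0, 0, 0)ᵀ.
Then v_1 = N · v_2 = (-2, -2, -2, -6)ᵀ.

Sanity check: (A − (-2)·I) v_1 = (0, 0, 0, 0)ᵀ = 0. ✓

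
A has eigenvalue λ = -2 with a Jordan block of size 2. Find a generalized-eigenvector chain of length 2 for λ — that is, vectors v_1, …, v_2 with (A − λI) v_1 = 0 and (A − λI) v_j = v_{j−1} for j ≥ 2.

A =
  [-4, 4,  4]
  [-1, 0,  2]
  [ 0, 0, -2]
A Jordan chain for λ = -2 of length 2:
v_1 = (-2, -1, 0)ᵀ
v_2 = (1, 0, 0)ᵀ

Let N = A − (-2)·I. We want v_2 with N^2 v_2 = 0 but N^1 v_2 ≠ 0; then v_{j-1} := N · v_j for j = 2, …, 2.

Pick v_2 = (1, 0, 0)ᵀ.
Then v_1 = N · v_2 = (-2, -1, 0)ᵀ.

Sanity check: (A − (-2)·I) v_1 = (0, 0, 0)ᵀ = 0. ✓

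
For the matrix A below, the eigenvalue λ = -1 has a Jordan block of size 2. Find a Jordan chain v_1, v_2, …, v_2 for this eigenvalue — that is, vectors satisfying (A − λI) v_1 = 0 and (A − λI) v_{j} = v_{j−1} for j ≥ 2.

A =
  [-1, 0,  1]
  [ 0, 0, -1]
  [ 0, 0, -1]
A Jordan chain for λ = -1 of length 2:
v_1 = (1, 0, 0)ᵀ
v_2 = (0, 1, 1)ᵀ

Let N = A − (-1)·I. We want v_2 with N^2 v_2 = 0 but N^1 v_2 ≠ 0; then v_{j-1} := N · v_j for j = 2, …, 2.

Pick v_2 = (0, 1, 1)ᵀ.
Then v_1 = N · v_2 = (1, 0, 0)ᵀ.

Sanity check: (A − (-1)·I) v_1 = (0, 0, 0)ᵀ = 0. ✓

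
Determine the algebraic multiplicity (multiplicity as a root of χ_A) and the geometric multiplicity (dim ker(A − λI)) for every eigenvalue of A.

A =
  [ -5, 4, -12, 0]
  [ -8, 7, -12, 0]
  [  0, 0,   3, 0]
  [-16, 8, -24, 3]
λ = -1: alg = 1, geom = 1; λ = 3: alg = 3, geom = 3

Step 1 — factor the characteristic polynomial to read off the algebraic multiplicities:
  χ_A(x) = (x - 3)^3*(x + 1)

Step 2 — compute geometric multiplicities via the rank-nullity identity g(λ) = n − rank(A − λI):
  rank(A − (-1)·I) = 3, so dim ker(A − (-1)·I) = n − 3 = 1
  rank(A − (3)·I) = 1, so dim ker(A − (3)·I) = n − 1 = 3

Summary:
  λ = -1: algebraic multiplicity = 1, geometric multiplicity = 1
  λ = 3: algebraic multiplicity = 3, geometric multiplicity = 3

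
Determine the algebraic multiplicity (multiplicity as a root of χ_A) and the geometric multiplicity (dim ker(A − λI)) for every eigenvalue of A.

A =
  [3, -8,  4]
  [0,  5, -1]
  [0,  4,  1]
λ = 3: alg = 3, geom = 2

Step 1 — factor the characteristic polynomial to read off the algebraic multiplicities:
  χ_A(x) = (x - 3)^3

Step 2 — compute geometric multiplicities via the rank-nullity identity g(λ) = n − rank(A − λI):
  rank(A − (3)·I) = 1, so dim ker(A − (3)·I) = n − 1 = 2

Summary:
  λ = 3: algebraic multiplicity = 3, geometric multiplicity = 2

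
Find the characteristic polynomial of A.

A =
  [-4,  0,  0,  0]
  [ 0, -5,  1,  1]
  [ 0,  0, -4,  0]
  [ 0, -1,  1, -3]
x^4 + 16*x^3 + 96*x^2 + 256*x + 256

Expanding det(x·I − A) (e.g. by cofactor expansion or by noting that A is similar to its Jordan form J, which has the same characteristic polynomial as A) gives
  χ_A(x) = x^4 + 16*x^3 + 96*x^2 + 256*x + 256
which factors as (x + 4)^4. The eigenvalues (with algebraic multiplicities) are λ = -4 with multiplicity 4.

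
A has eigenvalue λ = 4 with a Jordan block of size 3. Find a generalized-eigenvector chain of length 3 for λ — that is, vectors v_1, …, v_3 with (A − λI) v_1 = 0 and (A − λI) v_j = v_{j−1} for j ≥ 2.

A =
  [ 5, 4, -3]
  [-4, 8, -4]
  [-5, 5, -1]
A Jordan chain for λ = 4 of length 3:
v_1 = (5, -20, -25)ᵀ
v_2 = (4, 4, 5)ᵀ
v_3 = (0, 1, 0)ᵀ

Let N = A − (4)·I. We want v_3 with N^3 v_3 = 0 but N^2 v_3 ≠ 0; then v_{j-1} := N · v_j for j = 3, …, 2.

Pick v_3 = (0, 1, 0)ᵀ.
Then v_2 = N · v_3 = (4, 4, 5)ᵀ.
Then v_1 = N · v_2 = (5, -20, -25)ᵀ.

Sanity check: (A − (4)·I) v_1 = (0, 0, 0)ᵀ = 0. ✓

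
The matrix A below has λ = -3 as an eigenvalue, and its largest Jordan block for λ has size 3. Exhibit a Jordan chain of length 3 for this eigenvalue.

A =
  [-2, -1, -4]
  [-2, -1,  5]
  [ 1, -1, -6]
A Jordan chain for λ = -3 of length 3:
v_1 = (-1, -1, 0)ᵀ
v_2 = (1, -2, 1)ᵀ
v_3 = (1, 0, 0)ᵀ

Let N = A − (-3)·I. We want v_3 with N^3 v_3 = 0 but N^2 v_3 ≠ 0; then v_{j-1} := N · v_j for j = 3, …, 2.

Pick v_3 = (1, 0, 0)ᵀ.
Then v_2 = N · v_3 = (1, -2, 1)ᵀ.
Then v_1 = N · v_2 = (-1, -1, 0)ᵀ.

Sanity check: (A − (-3)·I) v_1 = (0, 0, 0)ᵀ = 0. ✓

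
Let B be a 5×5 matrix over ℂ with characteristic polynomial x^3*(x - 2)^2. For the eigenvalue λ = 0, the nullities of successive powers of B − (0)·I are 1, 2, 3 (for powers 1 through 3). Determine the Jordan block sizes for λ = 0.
Block sizes for λ = 0: [3]

From the dimensions of kernels of powers, the number of Jordan blocks of size at least j is d_j − d_{j−1} where d_j = dim ker(N^j) (with d_0 = 0). Computing the differences gives [1, 1, 1].
The number of blocks of size exactly k is (#blocks of size ≥ k) − (#blocks of size ≥ k + 1), so the partition is: 1 block(s) of size 3.
In nonincreasing order the block sizes are [3].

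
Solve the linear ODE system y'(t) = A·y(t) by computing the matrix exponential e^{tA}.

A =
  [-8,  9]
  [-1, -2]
e^{tA} =
  [-3*t*exp(-5*t) + exp(-5*t), 9*t*exp(-5*t)]
  [-t*exp(-5*t), 3*t*exp(-5*t) + exp(-5*t)]

Strategy: write A = P · J · P⁻¹ where J is a Jordan canonical form, so e^{tA} = P · e^{tJ} · P⁻¹, and e^{tJ} can be computed block-by-block.

A has Jordan form
J =
  [-5,  1]
  [ 0, -5]
(up to reordering of blocks).

Per-block formulas:
  For a 2×2 Jordan block J_2(-5): exp(t · J_2(-5)) = e^(-5t)·(I + t·N), where N is the 2×2 nilpotent shift.

After assembling e^{tJ} and conjugating by P, we get:

e^{tA} =
  [-3*t*exp(-5*t) + exp(-5*t), 9*t*exp(-5*t)]
  [-t*exp(-5*t), 3*t*exp(-5*t) + exp(-5*t)]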